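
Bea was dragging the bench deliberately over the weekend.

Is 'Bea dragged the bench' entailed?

yes

'drag' is atelic; if Bea was dragging the bench, then Bea dragged the bench (for some time).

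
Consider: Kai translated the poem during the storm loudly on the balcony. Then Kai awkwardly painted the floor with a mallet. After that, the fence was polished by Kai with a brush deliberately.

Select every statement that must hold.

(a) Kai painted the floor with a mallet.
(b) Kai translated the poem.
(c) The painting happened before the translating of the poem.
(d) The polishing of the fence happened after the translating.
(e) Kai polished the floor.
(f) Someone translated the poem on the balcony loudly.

(a) Entailed — the original entails any weakening of itself; this just drops 'awkwardly'.
(b) Entailed — dropping 'on the balcony', 'loudly', 'during the storm' leaves a sub-description the original still satisfies.
(c) Not entailed — the narrative places the translating before the painting, not after.
(d) Entailed — the narrative places the translating before the polishing.
(e) Not entailed — Kai polished the fence, not the floor; the floor belongs to the painting event.
(f) Entailed — dropping 'during the storm' and generalizing the agent leaves a sub-description the original still satisfies.

(a), (b), (d), (f)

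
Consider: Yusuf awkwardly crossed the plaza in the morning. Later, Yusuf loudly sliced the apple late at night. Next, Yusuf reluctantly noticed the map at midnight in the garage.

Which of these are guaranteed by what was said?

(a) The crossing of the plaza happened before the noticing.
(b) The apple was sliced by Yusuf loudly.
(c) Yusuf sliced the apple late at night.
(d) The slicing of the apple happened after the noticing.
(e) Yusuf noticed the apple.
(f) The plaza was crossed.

(a) Entailed — the narrative places the crossing before the noticing.
(b) Entailed — this follows by dropping conjuncts from the slicing event's description.
(c) Entailed — every conjunct here is already in the original slicing event.
(d) Not entailed — the narrative places the slicing before the noticing, not after.
(e) Not entailed — Yusuf noticed the map, not the apple; the apple belongs to the slicing event.
(f) Entailed — this follows by dropping conjuncts from the crossing event's description.

(a), (b), (c), (f)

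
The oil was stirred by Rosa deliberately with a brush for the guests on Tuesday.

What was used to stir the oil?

a brush

'with a brush' marks the instrument of the stirring event.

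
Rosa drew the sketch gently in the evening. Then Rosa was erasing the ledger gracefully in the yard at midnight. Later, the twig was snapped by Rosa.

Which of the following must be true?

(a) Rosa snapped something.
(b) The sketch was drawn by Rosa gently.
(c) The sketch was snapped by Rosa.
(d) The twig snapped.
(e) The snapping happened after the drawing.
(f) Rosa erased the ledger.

(a) Entailed — the original entails any weakening of itself; this just generalizes the patient.
(b) Entailed — the original entails any weakening of itself; this just drops 'in the evening'.
(c) Not entailed — Rosa snapped the twig, not the sketch; the sketch belongs to the drawing event.
(d) Entailed — 'Rosa snapped the twig' is causative; it entails the inchoative 'the twig snapped'.
(e) Entailed — the narrative places the drawing before the snapping.
(f) Not entailed — 'was erasing' is progressive on an accomplishment; it does not entail the completed 'erased'.

(a), (b), (d), (e)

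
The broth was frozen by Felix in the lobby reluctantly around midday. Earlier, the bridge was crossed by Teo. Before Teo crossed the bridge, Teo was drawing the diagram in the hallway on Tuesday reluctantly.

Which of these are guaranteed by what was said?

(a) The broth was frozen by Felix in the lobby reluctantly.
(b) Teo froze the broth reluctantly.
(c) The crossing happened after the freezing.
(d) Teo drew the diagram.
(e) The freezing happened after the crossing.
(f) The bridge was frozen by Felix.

(a) Entailed — the original entails any weakening of itself; this just drops 'around midday'.
(b) Not entailed — the passage has Felix freezing the broth, not Teo.
(c) Not entailed — the narrative places the crossing before the freezing, not after.
(d) Not entailed — 'was drawing' is progressive on an accomplishment; it does not entail the completed 'drew'.
(e) Entailed — the narrative places the crossing before the freezing.
(f) Not entailed — Felix froze the broth, not the bridge; the bridge belongs to the crossing event.

(a), (e)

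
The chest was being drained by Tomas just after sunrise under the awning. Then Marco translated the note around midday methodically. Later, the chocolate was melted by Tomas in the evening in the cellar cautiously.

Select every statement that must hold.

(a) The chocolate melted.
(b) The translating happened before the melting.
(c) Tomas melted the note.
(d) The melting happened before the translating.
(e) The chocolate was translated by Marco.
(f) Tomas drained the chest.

(a), (b)

(a) Entailed — 'Tomas melted the chocolate' is causative; it entails the inchoative 'the chocolate melted'.
(b) Entailed — the narrative places the translating before the melting.
(c) Not entailed — Tomas melted the chocolate, not the note; the note belongs to the translating event.
(d) Not entailed — the narrative places the translating before the melting, not after.
(e) Not entailed — Marco translated the note, not the chocolate; the chocolate belongs to the melting event.
(f) Not entailed — 'was draining' is progressive on an accomplishment; it does not entail the completed 'drained'.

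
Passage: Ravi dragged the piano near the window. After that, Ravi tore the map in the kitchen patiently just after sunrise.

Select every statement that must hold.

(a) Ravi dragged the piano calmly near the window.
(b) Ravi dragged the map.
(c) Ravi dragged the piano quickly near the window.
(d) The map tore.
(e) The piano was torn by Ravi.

(d)

(a) Not entailed — 'calmly' adds information not in the original event.
(b) Not entailed — Ravi dragged the piano, not the map; the map belongs to the tearing event.
(c) Not entailed — 'quickly' adds information not in the original event.
(d) Entailed — 'Ravi tore the map' is causative; it entails the inchoative 'the map tore'.
(e) Not entailed — Ravi tore the map, not the piano; the piano belongs to the dragging event.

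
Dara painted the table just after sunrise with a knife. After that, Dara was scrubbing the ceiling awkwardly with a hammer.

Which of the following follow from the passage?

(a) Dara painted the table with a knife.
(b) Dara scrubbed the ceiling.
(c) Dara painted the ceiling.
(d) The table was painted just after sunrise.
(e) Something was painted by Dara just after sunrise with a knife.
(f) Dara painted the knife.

(a) Entailed — the original entails any weakening of itself; this just drops 'just after sunrise'.
(b) Entailed — 'scrub' is an activity; 'was scrubbing' entails that some scrubbing happened, so 'scrubbed' holds.
(c) Not entailed — Dara painted the table, not the ceiling; the ceiling belongs to the scrubbing event.
(d) Entailed — this follows by dropping conjuncts from the painting event's description.
(e) Entailed — generalizing the patient leaves a sub-description the original still satisfies.
(f) Not entailed — the knife is the instrument, not what was painted.

(a), (b), (d), (e)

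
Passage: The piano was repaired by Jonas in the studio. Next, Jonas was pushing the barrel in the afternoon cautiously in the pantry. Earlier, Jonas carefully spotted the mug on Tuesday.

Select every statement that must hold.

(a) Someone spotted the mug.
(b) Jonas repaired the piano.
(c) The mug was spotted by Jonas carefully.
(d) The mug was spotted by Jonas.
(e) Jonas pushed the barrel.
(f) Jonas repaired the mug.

(a) Entailed — every conjunct here is already in the original spotting event.
(b) Entailed — dropping 'in the studio' leaves a sub-description the original still satisfies.
(c) Entailed — dropping 'on Tuesday' leaves a sub-description the original still satisfies.
(d) Entailed — the original entails any weakening of itself; this just drops 'on Tuesday', 'carefully'.
(e) Entailed — 'push' is an activity; 'was pushing' entails that some pushing happened, so 'pushed' holds.
(f) Not entailed — Jonas repaired the piano, not the mug; the mug belongs to the spotting event.

(a), (b), (c), (d), (e)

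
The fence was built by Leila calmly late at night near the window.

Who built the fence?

Leila

'Leila' marks the agent of the building event.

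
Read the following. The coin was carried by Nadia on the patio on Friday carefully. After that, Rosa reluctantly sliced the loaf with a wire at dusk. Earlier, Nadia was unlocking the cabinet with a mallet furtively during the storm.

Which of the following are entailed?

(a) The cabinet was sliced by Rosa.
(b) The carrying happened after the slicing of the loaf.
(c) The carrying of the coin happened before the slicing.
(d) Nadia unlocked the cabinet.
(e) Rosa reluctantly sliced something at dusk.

(c), (e)

(a) Not entailed — Rosa sliced the loaf, not the cabinet; the cabinet belongs to the unlocking event.
(b) Not entailed — the narrative places the carrying before the slicing, not after.
(c) Entailed — the narrative places the carrying before the slicing.
(d) Not entailed — 'was unlocking' is progressive on an accomplishment; it does not entail the completed 'unlocked'.
(e) Entailed — this follows by dropping conjuncts from the slicing event's description.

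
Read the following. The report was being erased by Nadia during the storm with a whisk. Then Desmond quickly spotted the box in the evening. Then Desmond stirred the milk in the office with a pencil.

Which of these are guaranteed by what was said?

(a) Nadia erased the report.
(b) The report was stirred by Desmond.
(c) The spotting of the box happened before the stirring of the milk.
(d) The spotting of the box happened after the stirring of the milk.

(a) Not entailed — 'was erasing' is progressive on an accomplishment; it does not entail the completed 'erased'.
(b) Not entailed — Desmond stirred the milk, not the report; the report belongs to the erasing event.
(c) Entailed — the narrative places the spotting before the stirring.
(d) Not entailed — the narrative places the spotting before the stirring, not after.

(c)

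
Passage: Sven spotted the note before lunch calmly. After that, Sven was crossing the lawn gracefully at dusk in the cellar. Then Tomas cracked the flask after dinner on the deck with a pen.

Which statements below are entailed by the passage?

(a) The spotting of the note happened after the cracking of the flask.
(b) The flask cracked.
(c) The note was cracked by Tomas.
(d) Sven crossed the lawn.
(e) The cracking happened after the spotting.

(a) Not entailed — the narrative places the spotting before the cracking, not after.
(b) Entailed — 'Tomas cracked the flask' is causative; it entails the inchoative 'the flask cracked'.
(c) Not entailed — Tomas cracked the flask, not the note; the note belongs to the spotting event.
(d) Not entailed — 'was crossing' is progressive on an accomplishment; it does not entail the completed 'crossed'.
(e) Entailed — the narrative places the spotting before the cracking.

(b), (e)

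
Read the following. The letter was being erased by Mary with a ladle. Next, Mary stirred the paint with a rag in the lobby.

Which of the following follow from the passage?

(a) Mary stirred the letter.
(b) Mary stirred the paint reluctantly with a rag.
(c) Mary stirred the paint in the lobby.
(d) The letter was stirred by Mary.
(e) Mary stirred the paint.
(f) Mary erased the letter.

(c), (e)

(a) Not entailed — Mary stirred the paint, not the letter; the letter belongs to the erasing event.
(b) Not entailed — 'reluctantly' adds information not in the original event.
(c) Entailed — the original entails any weakening of itself; this just drops 'with a rag'.
(d) Not entailed — Mary stirred the paint, not the letter; the letter belongs to the erasing event.
(e) Entailed — every conjunct here is already in the original stirring event.
(f) Not entailed — 'was erasing' is progressive on an accomplishment; it does not entail the completed 'erased'.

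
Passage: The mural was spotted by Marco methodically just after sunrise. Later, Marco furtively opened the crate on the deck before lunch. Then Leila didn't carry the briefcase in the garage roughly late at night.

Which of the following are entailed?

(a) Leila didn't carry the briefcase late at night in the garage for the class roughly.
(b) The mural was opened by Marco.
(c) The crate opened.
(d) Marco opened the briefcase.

(a), (c)

(a) Entailed — under negation, adding a further restriction is entailed: if no such carrying event occurred, none occurred for the class either.
(b) Not entailed — Marco opened the crate, not the mural; the mural belongs to the spotting event.
(c) Entailed — 'Marco opened the crate' is causative; it entails the inchoative 'the crate opened'.
(d) Not entailed — Marco opened the crate, not the briefcase; the briefcase belongs to the carrying event.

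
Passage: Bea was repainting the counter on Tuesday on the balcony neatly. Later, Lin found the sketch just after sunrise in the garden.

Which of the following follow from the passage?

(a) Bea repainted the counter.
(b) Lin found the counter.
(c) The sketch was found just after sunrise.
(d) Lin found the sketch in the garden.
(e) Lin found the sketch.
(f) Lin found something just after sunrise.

(a) Not entailed — 'was repainting' is progressive on an accomplishment; it does not entail the completed 'repainted'.
(b) Not entailed — Lin found the sketch, not the counter; the counter belongs to the repainting event.
(c) Entailed — the original entails any weakening of itself; this just drops 'in the garden' and generalizes the agent.
(d) Entailed — this follows by dropping conjuncts from the finding event's description.
(e) Entailed — dropping 'just after sunrise', 'in the garden' leaves a sub-description the original still satisfies.
(f) Entailed — dropping 'in the garden' and generalizing the patient leaves a sub-description the original still satisfies.

(c), (d), (e), (f)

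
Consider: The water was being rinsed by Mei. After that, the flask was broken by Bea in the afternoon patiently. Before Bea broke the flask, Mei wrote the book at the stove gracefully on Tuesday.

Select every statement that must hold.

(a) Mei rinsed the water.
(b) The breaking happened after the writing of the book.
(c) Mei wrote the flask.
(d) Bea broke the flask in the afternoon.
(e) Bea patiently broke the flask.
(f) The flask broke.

(a), (b), (d), (e), (f)

(a) Entailed — 'rinse' is an activity; 'was rinsing' entails that some rinsing happened, so 'rinsed' holds.
(b) Entailed — the narrative places the writing before the breaking.
(c) Not entailed — Mei wrote the book, not the flask; the flask belongs to the breaking event.
(d) Entailed — the original entails any weakening of itself; this just drops 'patiently'.
(e) Entailed — this follows by dropping conjuncts from the breaking event's description.
(f) Entailed — 'Bea broke the flask' is causative; it entails the inchoative 'the flask broke'.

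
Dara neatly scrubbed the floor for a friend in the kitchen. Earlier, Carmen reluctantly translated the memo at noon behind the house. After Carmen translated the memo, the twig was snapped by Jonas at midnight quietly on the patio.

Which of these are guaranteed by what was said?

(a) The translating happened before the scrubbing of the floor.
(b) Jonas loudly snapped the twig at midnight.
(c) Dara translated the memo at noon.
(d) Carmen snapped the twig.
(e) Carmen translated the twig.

(a) Entailed — the narrative places the translating before the scrubbing.
(b) Not entailed — 'loudly' adds a manner not in (and inconsistent with) the original.
(c) Not entailed — the passage has Carmen translating the memo, not Dara.
(d) Not entailed — the passage has Jonas snapping the twig, not Carmen.
(e) Not entailed — Carmen translated the memo, not the twig; the twig belongs to the snapping event.

(a)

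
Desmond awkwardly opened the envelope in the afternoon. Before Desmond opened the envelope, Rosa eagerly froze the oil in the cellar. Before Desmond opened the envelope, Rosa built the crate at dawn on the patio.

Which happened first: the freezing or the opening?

the freezing

The connectives place the freezing before the opening.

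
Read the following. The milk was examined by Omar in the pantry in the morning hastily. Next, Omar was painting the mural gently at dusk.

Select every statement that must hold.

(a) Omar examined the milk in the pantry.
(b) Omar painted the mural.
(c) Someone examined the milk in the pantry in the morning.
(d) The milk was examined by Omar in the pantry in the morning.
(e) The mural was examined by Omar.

(a), (c), (d)

(a) Entailed — the original entails any weakening of itself; this just drops 'hastily', 'in the morning'.
(b) Not entailed — 'was painting' is progressive on an accomplishment; it does not entail the completed 'painted'.
(c) Entailed — the original entails any weakening of itself; this just drops 'hastily' and generalizes the agent.
(d) Entailed — this follows by dropping conjuncts from the examining event's description.
(e) Not entailed — Omar examined the milk, not the mural; the mural belongs to the painting event.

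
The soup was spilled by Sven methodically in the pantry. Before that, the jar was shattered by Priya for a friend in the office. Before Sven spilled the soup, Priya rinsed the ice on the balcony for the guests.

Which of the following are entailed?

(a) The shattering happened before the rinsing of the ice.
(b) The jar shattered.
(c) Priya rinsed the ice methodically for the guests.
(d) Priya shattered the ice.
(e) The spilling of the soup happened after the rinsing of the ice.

(a) Not entailed — the narrative doesn't order the shattering relative to the rinsing.
(b) Entailed — 'Priya shattered the jar' is causative; it entails the inchoative 'the jar shattered'.
(c) Not entailed — 'methodically' adds information not in the original event.
(d) Not entailed — Priya shattered the jar, not the ice; the ice belongs to the rinsing event.
(e) Entailed — the narrative places the rinsing before the spilling.

(b), (e)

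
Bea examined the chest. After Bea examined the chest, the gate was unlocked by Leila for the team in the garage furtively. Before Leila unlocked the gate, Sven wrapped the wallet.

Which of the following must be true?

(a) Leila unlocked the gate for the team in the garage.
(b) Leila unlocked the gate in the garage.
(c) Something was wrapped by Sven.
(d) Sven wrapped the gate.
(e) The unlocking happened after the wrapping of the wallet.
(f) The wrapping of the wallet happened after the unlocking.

(a) Entailed — every conjunct here is already in the original unlocking event.
(b) Entailed — this follows by dropping conjuncts from the unlocking event's description.
(c) Entailed — this follows by dropping conjuncts from the wrapping event's description.
(d) Not entailed — Sven wrapped the wallet, not the gate; the gate belongs to the unlocking event.
(e) Entailed — the narrative places the wrapping before the unlocking.
(f) Not entailed — the narrative places the wrapping before the unlocking, not after.

(a), (b), (c), (e)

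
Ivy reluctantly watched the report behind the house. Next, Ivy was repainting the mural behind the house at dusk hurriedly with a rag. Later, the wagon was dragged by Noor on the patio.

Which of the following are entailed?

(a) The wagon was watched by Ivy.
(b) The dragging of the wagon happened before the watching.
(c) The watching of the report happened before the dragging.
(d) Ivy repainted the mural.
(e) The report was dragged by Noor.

(a) Not entailed — Ivy watched the report, not the wagon; the wagon belongs to the dragging event.
(b) Not entailed — the narrative places the watching before the dragging, not after.
(c) Entailed — the narrative places the watching before the dragging.
(d) Not entailed — 'was repainting' is progressive on an accomplishment; it does not entail the completed 'repainted'.
(e) Not entailed — Noor dragged the wagon, not the report; the report belongs to the watching event.

(c)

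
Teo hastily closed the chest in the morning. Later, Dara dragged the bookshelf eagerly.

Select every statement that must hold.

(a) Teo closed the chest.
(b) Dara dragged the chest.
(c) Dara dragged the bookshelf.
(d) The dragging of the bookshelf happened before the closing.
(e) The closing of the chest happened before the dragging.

(a) Entailed — the original entails any weakening of itself; this just drops 'hastily', 'in the morning'.
(b) Not entailed — Dara dragged the bookshelf, not the chest; the chest belongs to the closing event.
(c) Entailed — dropping 'eagerly' leaves a sub-description the original still satisfies.
(d) Not entailed — the narrative places the closing before the dragging, not after.
(e) Entailed — the narrative places the closing before the dragging.

(a), (c), (e)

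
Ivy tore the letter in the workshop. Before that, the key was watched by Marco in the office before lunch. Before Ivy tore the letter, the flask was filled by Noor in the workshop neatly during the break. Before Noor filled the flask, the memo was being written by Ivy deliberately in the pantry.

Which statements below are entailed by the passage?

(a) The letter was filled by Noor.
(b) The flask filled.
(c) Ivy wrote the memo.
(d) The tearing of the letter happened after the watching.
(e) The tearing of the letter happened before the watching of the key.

(b), (d)

(a) Not entailed — Noor filled the flask, not the letter; the letter belongs to the tearing event.
(b) Entailed — 'Noor filled the flask' is causative; it entails the inchoative 'the flask filled'.
(c) Not entailed — 'was writing' is progressive on an accomplishment; it does not entail the completed 'wrote'.
(d) Entailed — the narrative places the watching before the tearing.
(e) Not entailed — the narrative places the watching before the tearing, not after.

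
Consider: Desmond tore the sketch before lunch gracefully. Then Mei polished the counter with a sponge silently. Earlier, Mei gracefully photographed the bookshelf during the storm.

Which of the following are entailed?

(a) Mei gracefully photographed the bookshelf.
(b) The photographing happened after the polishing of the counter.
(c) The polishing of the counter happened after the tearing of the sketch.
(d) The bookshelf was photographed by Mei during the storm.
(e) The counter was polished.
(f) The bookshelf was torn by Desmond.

(a) Entailed — the original entails any weakening of itself; this just drops 'during the storm'.
(b) Not entailed — the narrative places the photographing before the polishing, not after.
(c) Entailed — the narrative places the tearing before the polishing.
(d) Entailed — this follows by dropping conjuncts from the photographing event's description.
(e) Entailed — every conjunct here is already in the original polishing event.
(f) Not entailed — Desmond tore the sketch, not the bookshelf; the bookshelf belongs to the photographing event.

(a), (c), (d), (e)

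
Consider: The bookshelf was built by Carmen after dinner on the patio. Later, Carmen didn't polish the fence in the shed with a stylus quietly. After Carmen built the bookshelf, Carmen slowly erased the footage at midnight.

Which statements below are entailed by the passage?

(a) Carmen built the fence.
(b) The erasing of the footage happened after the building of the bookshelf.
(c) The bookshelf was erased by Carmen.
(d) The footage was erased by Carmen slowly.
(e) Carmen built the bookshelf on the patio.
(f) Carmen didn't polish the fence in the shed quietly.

(b), (d), (e)

(a) Not entailed — Carmen built the bookshelf, not the fence; the fence belongs to the polishing event.
(b) Entailed — the narrative places the building before the erasing.
(c) Not entailed — Carmen erased the footage, not the bookshelf; the bookshelf belongs to the building event.
(d) Entailed — the original entails any weakening of itself; this just drops 'at midnight'.
(e) Entailed — the original entails any weakening of itself; this just drops 'after dinner'.
(f) Not entailed — dropping 'with a stylus' under negation is not valid — the original leaves open that Carmen polished the fence some other way.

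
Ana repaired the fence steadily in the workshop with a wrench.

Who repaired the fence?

Ana

'Ana' marks the agent of the repairing event.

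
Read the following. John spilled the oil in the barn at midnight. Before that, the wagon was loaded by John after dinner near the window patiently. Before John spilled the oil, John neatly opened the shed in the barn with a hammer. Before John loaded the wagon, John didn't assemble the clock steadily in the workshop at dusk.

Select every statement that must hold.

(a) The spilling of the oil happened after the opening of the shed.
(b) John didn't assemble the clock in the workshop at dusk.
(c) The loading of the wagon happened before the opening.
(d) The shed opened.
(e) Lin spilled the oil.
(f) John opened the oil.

(a) Entailed — the narrative places the opening before the spilling.
(b) Not entailed — dropping 'steadily' under negation is not valid — the original leaves open that John assembled the clock some other way.
(c) Not entailed — the narrative doesn't order the loading relative to the opening.
(d) Entailed — 'John opened the shed' is causative; it entails the inchoative 'the shed opened'.
(e) Not entailed — the passage has John spilling the oil, not Lin.
(f) Not entailed — John opened the shed, not the oil; the oil belongs to the spilling event.

(a), (d)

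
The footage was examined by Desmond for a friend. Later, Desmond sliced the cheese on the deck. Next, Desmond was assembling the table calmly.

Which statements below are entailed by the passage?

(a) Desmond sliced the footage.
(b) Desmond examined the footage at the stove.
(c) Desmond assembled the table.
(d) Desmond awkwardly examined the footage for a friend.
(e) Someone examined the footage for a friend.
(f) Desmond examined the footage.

(e), (f)

(a) Not entailed — Desmond sliced the cheese, not the footage; the footage belongs to the examining event.
(b) Not entailed — 'at the stove' adds information not in the original event.
(c) Not entailed — 'was assembling' is progressive on an accomplishment; it does not entail the completed 'assembled'.
(d) Not entailed — 'awkwardly' adds information not in the original event.
(e) Entailed — generalizing the agent leaves a sub-description the original still satisfies.
(f) Entailed — this follows by dropping conjuncts from the examining event's description.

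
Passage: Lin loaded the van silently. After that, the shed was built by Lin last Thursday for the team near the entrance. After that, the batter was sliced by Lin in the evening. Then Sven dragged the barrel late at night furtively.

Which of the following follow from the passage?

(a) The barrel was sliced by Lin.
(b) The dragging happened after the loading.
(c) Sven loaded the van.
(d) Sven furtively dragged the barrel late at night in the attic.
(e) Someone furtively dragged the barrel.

(a) Not entailed — Lin sliced the batter, not the barrel; the barrel belongs to the dragging event.
(b) Entailed — the narrative places the loading before the dragging.
(c) Not entailed — the passage has Lin loading the van, not Sven.
(d) Not entailed — 'in the attic' adds information not in the original event.
(e) Entailed — this follows by dropping conjuncts from the dragging event's description.

(b), (e)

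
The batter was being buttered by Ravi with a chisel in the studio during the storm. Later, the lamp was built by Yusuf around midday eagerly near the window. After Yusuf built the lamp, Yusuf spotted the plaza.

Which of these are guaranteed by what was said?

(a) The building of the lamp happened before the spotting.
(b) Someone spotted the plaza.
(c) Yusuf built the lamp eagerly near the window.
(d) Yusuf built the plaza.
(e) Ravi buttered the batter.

(a), (b), (c)

(a) Entailed — the narrative places the building before the spotting.
(b) Entailed — this follows by dropping conjuncts from the spotting event's description.
(c) Entailed — the original entails any weakening of itself; this just drops 'around midday'.
(d) Not entailed — Yusuf built the lamp, not the plaza; the plaza belongs to the spotting event.
(e) Not entailed — 'was buttering' is progressive on an accomplishment; it does not entail the completed 'buttered'.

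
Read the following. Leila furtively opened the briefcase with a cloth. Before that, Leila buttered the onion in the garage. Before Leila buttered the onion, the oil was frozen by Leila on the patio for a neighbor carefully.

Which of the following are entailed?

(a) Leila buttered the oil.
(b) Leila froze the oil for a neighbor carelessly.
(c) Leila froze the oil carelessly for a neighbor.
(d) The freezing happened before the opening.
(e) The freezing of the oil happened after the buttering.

(a) Not entailed — Leila buttered the onion, not the oil; the oil belongs to the freezing event.
(b) Not entailed — 'carelessly' adds a manner not in (and inconsistent with) the original.
(c) Not entailed — 'carelessly' adds a manner not in (and inconsistent with) the original.
(d) Entailed — the narrative places the freezing before the opening.
(e) Not entailed — the narrative places the freezing before the buttering, not after.

(d)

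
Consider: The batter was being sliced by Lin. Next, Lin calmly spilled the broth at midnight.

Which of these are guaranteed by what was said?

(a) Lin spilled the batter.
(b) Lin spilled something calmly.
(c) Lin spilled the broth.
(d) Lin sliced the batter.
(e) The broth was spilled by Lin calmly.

(a) Not entailed — Lin spilled the broth, not the batter; the batter belongs to the slicing event.
(b) Entailed — every conjunct here is already in the original spilling event.
(c) Entailed — this follows by dropping conjuncts from the spilling event's description.
(d) Not entailed — 'was slicing' is progressive on an accomplishment; it does not entail the completed 'sliced'.
(e) Entailed — every conjunct here is already in the original spilling event.

(b), (c), (e)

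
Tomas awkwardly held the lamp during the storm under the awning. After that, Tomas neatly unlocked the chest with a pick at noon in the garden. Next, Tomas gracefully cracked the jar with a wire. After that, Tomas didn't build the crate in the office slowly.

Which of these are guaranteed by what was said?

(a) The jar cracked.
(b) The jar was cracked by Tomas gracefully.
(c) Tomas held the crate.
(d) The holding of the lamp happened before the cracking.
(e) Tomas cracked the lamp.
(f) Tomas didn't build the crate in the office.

(a), (b), (d)

(a) Entailed — 'Tomas cracked the jar' is causative; it entails the inchoative 'the jar cracked'.
(b) Entailed — the original entails any weakening of itself; this just drops 'with a wire'.
(c) Not entailed — Tomas held the lamp, not the crate; the crate belongs to the building event.
(d) Entailed — the narrative places the holding before the cracking.
(e) Not entailed — Tomas cracked the jar, not the lamp; the lamp belongs to the holding event.
(f) Not entailed — dropping 'slowly' under negation is not valid — the original leaves open that Tomas built the crate some other way.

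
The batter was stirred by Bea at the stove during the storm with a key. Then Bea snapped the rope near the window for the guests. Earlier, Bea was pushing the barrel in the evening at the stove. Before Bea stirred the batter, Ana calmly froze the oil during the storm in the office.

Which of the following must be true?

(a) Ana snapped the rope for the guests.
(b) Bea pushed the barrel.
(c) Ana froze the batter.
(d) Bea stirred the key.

(a) Not entailed — the passage has Bea snapping the rope, not Ana.
(b) Entailed — 'push' is an activity; 'was pushing' entails that some pushing happened, so 'pushed' holds.
(c) Not entailed — Ana froze the oil, not the batter; the batter belongs to the stirring event.
(d) Not entailed — the key is the instrument, not what was stirred.

(b)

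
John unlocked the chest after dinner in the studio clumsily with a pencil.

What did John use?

a pencil

'with a pencil' marks the instrument of the unlocking event.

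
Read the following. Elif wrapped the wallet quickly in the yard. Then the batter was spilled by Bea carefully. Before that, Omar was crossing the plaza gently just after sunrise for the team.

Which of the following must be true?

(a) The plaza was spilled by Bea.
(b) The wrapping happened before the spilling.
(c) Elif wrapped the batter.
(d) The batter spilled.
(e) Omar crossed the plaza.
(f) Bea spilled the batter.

(b), (d), (f)

(a) Not entailed — Bea spilled the batter, not the plaza; the plaza belongs to the crossing event.
(b) Entailed — the narrative places the wrapping before the spilling.
(c) Not entailed — Elif wrapped the wallet, not the batter; the batter belongs to the spilling event.
(d) Entailed — 'Bea spilled the batter' is causative; it entails the inchoative 'the batter spilled'.
(e) Not entailed — 'was crossing' is progressive on an accomplishment; it does not entail the completed 'crossed'.
(f) Entailed — this follows by dropping conjuncts from the spilling event's description.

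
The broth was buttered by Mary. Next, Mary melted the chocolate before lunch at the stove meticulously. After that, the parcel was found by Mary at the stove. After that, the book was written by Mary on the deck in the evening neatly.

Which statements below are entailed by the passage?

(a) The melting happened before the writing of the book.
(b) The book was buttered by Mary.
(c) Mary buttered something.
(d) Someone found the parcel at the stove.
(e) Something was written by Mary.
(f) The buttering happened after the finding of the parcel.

(a), (c), (d), (e)

(a) Entailed — the narrative places the melting before the writing.
(b) Not entailed — Mary buttered the broth, not the book; the book belongs to the writing event.
(c) Entailed — the original entails any weakening of itself; this just generalizes the patient.
(d) Entailed — generalizing the agent leaves a sub-description the original still satisfies.
(e) Entailed — dropping 'on the deck', 'neatly', 'in the evening' and generalizing the patient leaves a sub-description the original still satisfies.
(f) Not entailed — the narrative places the buttering before the finding, not after.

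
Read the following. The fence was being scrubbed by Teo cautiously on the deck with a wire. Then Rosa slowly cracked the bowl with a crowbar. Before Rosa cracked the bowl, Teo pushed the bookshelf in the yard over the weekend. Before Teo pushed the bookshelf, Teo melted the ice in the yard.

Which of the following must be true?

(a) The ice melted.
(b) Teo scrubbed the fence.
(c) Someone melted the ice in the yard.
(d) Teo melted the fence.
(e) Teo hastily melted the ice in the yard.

(a), (b), (c)

(a) Entailed — 'Teo melted the ice' is causative; it entails the inchoative 'the ice melted'.
(b) Entailed — 'scrub' is an activity; 'was scrubbing' entails that some scrubbing happened, so 'scrubbed' holds.
(c) Entailed — every conjunct here is already in the original melting event.
(d) Not entailed — Teo melted the ice, not the fence; the fence belongs to the scrubbing event.
(e) Not entailed — 'hastily' adds information not in the original event.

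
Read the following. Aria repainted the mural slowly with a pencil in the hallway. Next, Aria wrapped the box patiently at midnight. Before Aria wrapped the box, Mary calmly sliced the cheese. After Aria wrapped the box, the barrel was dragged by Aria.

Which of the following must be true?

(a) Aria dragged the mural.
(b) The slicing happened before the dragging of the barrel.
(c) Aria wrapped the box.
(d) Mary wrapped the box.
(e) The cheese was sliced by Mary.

(a) Not entailed — Aria dragged the barrel, not the mural; the mural belongs to the repainting event.
(b) Entailed — the narrative places the slicing before the dragging.
(c) Entailed — this follows by dropping conjuncts from the wrapping event's description.
(d) Not entailed — the passage has Aria wrapping the box, not Mary.
(e) Entailed — dropping 'calmly' leaves a sub-description the original still satisfies.

(b), (c), (e)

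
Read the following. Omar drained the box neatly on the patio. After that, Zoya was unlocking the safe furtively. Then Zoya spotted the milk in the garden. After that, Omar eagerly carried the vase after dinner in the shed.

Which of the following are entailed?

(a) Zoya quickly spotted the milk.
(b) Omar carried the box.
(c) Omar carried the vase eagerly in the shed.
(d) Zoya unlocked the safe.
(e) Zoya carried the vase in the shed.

(a) Not entailed — 'quickly' adds information not in the original event.
(b) Not entailed — Omar carried the vase, not the box; the box belongs to the draining event.
(c) Entailed — dropping 'after dinner' leaves a sub-description the original still satisfies.
(d) Not entailed — 'was unlocking' is progressive on an accomplishment; it does not entail the completed 'unlocked'.
(e) Not entailed — the passage has Omar carrying the vase, not Zoya.

(c)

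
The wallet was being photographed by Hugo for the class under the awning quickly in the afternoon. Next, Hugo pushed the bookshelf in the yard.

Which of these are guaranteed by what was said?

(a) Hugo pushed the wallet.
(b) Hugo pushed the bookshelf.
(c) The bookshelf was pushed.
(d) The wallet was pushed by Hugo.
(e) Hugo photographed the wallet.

(b), (c)

(a) Not entailed — Hugo pushed the bookshelf, not the wallet; the wallet belongs to the photographing event.
(b) Entailed — every conjunct here is already in the original pushing event.
(c) Entailed — dropping 'in the yard' and generalizing the agent leaves a sub-description the original still satisfies.
(d) Not entailed — Hugo pushed the bookshelf, not the wallet; the wallet belongs to the photographing event.
(e) Not entailed — 'was photographing' is progressive on an accomplishment; it does not entail the completed 'photographed'.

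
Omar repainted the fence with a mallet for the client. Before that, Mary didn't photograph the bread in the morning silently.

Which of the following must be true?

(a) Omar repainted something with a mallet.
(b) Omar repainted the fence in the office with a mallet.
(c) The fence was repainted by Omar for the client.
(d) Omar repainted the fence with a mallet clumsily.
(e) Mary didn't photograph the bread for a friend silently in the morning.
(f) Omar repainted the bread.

(a) Entailed — every conjunct here is already in the original repainting event.
(b) Not entailed — 'in the office' adds information not in the original event.
(c) Entailed — this follows by dropping conjuncts from the repainting event's description.
(d) Not entailed — 'clumsily' adds information not in the original event.
(e) Entailed — under negation, adding a further restriction is entailed: if no such photographing event occurred, none occurred for a friend either.
(f) Not entailed — Omar repainted the fence, not the bread; the bread belongs to the photographing event.

(a), (c), (e)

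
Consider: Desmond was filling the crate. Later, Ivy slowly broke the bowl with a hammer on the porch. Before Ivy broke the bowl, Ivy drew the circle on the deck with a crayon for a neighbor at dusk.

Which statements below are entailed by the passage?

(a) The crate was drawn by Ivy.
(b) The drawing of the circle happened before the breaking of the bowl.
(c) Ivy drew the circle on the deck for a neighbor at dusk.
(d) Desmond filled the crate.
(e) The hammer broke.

(b), (c)

(a) Not entailed — Ivy drew the circle, not the crate; the crate belongs to the filling event.
(b) Entailed — the narrative places the drawing before the breaking.
(c) Entailed — this follows by dropping conjuncts from the drawing event's description.
(d) Not entailed — 'was filling' is progressive on an accomplishment; it does not entail the completed 'filled'.
(e) Not entailed — the bowl is what broke, not the hammer.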